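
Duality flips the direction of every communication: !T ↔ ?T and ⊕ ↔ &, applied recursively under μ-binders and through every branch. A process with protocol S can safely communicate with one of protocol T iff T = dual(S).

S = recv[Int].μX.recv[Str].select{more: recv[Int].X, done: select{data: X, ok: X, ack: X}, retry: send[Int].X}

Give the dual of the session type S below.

send[Int].μX.send[Str].offer{more: send[Int].X, done: offer{data: X, ok: X, ack: X}, retry: recv[Int].X}

recv[Int] ↦ send[Int]
  μX ↦ μX  (rec unchanged)
    recv[Str] ↦ send[Str]
      select{more,done,retry} ↦ offer{more,done,retry}  (⊕→&)
        [more]
          recv[Int] ↦ send[Int]
            X self-dual
        [done]
          select{data,ok,ack} ↦ offer{data,ok,ack}  (⊕→&)
            [data]
              X self-dual
            [ok]
              X self-dual
            [ack]
              X self-dual
        [retry]
          send[Int] ↦ recv[Int]
            X self-dual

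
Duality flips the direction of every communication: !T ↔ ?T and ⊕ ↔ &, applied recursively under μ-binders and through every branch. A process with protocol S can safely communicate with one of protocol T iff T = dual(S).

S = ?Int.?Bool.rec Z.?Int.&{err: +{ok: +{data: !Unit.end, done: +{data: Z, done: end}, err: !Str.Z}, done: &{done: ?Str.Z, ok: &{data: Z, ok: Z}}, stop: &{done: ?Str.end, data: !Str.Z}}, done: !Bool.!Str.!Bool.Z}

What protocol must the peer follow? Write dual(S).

!Int.!Bool.rec Z.!Int.+{err: &{ok: &{data: ?Unit.end, done: &{data: Z, done: end}, err: ?Str.Z}, done: +{done: !Str.Z, ok: +{data: Z, ok: Z}}, stop: +{done: !Str.end, data: ?Str.Z}}, done: ?Bool.?Str.?Bool.Z}

?Int = !Int
  ?Bool = !Bool
    rec Z = rec Z  (rec unchanged)
      ?Int = !Int
        &{err,done} = +{err,done}  (&→⊕)
          • err:
            +{ok,done,stop} = &{ok,done,stop}  (internal→external)
              • ok:
                +{data,done,err} = &{data,done,err}  (internal→external)
                  • data:
                    !Unit = ?Unit
                      dual(end) = end
                  • done:
                    +{data,done} = &{data,done}  (internal→external)
                      • data:
                        dual(Z) = Z
                      • done:
                        dual(end) = end
                  • err:
                    !Str = ?Str
                      dual(Z) = Z
              • done:
                &{done,ok} = +{done,ok}  (&→⊕)
                  • done:
                    ?Str = !Str
                      dual(Z) = Z
                  • ok:
                    &{data,ok} = +{data,ok}  (&→⊕)
                      • data:
                        dual(Z) = Z
                      • ok:
                        dual(Z) = Z
              • stop:
                &{done,data} = +{done,data}  (&→⊕)
                  • done:
                    ?Str = !Str
                      dual(end) = end
                  • data:
                    !Str = ?Str
                      dual(Z) = Z
          • done:
            !Bool = ?Bool
              !Str = ?Str
                !Bool = ?Bool
                  dual(Z) = Z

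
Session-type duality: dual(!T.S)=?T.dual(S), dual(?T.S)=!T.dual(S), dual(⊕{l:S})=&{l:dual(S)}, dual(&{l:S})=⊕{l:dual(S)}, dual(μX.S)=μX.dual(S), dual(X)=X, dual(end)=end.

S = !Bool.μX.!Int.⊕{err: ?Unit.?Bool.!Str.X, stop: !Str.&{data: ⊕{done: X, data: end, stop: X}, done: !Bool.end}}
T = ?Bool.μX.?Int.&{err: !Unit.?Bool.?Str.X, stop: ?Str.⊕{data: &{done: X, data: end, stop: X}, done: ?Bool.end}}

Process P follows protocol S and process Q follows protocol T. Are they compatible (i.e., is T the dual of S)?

!Bool ‖ ?Bool  ✓
  μX ‖ μX  ✓ (binder kept)
    !Int ‖ ?Int  ✓
      ⊕{err,stop} ‖ &{err,stop}  ✓ same labels
        case err:
          ?Unit ‖ !Unit  ✓
            ?Bool ‖ ?Bool  ✗ same direction on both sides — not dual

NO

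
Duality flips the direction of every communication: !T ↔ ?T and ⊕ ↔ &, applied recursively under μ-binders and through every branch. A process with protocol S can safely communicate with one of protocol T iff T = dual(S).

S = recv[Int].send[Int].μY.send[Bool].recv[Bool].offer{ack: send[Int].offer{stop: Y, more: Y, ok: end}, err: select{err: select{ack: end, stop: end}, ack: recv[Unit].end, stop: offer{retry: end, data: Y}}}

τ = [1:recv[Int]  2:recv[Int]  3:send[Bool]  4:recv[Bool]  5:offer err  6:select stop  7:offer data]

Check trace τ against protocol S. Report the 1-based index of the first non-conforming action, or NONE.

[1] recv[Int]  ✓  residual = send[Int].μY.…
[2] got recv[Int], protocol expects send[Int]  ✗

2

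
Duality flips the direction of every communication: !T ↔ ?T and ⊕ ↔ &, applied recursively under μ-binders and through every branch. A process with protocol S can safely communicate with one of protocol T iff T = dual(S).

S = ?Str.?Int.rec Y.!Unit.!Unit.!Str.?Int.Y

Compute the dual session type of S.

?Str = !Str
  ?Int = !Int
    rec Y = rec Y  (μ self-dual)
      !Unit = ?Unit
        !Unit = ?Unit
          !Str = ?Str
            ?Int = !Int
              Y ↦ Y

!Str.!Int.rec Y.?Unit.?Unit.?Str.!Int.Y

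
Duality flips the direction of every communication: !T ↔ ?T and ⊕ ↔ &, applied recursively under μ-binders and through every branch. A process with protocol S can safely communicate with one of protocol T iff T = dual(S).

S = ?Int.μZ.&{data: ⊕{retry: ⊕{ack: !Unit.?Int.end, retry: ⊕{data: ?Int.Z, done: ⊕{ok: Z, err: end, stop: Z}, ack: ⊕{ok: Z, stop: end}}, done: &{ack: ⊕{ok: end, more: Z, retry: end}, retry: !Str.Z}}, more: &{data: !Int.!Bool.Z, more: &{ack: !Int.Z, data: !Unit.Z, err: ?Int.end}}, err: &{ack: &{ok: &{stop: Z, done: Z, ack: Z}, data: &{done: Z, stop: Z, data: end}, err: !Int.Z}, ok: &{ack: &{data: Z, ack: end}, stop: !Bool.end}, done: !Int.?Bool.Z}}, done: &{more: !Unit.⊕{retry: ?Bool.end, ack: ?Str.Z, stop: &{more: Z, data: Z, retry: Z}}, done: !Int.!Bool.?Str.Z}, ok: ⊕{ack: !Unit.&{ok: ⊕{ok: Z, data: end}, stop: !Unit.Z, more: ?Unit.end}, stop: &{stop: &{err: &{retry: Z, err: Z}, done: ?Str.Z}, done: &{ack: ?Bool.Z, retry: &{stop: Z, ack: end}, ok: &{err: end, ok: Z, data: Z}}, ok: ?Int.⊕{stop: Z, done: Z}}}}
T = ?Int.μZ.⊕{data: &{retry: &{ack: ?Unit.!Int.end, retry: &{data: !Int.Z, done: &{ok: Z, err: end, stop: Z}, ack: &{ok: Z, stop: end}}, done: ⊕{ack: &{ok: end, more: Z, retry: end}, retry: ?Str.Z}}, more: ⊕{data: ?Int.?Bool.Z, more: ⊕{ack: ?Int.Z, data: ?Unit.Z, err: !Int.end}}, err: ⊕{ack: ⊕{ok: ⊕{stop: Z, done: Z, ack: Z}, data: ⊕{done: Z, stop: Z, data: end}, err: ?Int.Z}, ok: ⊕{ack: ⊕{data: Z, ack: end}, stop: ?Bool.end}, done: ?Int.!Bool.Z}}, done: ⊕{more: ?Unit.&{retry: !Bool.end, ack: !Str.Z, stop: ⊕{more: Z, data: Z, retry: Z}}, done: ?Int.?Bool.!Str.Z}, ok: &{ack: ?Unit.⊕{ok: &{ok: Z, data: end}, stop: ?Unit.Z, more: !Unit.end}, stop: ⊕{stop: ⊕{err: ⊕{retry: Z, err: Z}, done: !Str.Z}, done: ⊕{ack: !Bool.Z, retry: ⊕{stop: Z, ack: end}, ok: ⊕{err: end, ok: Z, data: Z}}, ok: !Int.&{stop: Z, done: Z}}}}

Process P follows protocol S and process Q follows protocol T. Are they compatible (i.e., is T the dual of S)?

?Int | ?Int  ✗ same direction on both sides — not dual

NO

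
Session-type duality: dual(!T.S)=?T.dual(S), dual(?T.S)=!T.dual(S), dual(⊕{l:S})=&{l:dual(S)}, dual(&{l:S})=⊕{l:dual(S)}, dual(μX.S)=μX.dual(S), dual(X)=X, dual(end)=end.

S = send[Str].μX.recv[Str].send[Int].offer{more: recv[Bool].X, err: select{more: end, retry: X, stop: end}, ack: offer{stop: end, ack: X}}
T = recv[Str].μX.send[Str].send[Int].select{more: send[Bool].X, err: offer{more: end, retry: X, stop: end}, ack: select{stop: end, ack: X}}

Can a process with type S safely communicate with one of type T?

send[Str] | recv[Str]  match
  μX | μX  match (μ self-dual)
    recv[Str] | send[Str]  match
      send[Int] | send[Int]  ✗ same direction on both sides — not dual

NO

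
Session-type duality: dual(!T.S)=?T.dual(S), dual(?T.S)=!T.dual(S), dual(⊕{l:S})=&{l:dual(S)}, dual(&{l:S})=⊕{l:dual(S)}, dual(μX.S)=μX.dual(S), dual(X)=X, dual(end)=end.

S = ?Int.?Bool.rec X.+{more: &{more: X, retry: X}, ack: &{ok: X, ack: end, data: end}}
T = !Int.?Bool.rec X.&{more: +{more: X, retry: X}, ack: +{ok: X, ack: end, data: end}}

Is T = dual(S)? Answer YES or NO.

?Int | !Int  ok
  ?Bool | ?Bool  ✗ same direction on both sides — not dual

NO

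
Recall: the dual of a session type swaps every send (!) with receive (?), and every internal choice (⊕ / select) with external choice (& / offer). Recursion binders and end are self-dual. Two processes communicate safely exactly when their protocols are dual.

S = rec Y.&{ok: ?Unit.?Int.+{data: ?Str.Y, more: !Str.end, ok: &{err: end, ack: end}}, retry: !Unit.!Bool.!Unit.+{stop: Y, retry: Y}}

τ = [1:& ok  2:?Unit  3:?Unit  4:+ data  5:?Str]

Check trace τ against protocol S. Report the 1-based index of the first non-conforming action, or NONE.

step 1: & ok  ok  state: ?Unit.?Int.+{data: ?Str.rec Y.…, more: !Str.end, ok: &{err: end, ack: end}}
step 2: ?Unit  ok  state: ?Int.+{data: ?Str.rec Y.…, more: !Str.end, ok: &{err: end, ack: end}}
step 3: got ?Unit, protocol expects ?Int  ✗

3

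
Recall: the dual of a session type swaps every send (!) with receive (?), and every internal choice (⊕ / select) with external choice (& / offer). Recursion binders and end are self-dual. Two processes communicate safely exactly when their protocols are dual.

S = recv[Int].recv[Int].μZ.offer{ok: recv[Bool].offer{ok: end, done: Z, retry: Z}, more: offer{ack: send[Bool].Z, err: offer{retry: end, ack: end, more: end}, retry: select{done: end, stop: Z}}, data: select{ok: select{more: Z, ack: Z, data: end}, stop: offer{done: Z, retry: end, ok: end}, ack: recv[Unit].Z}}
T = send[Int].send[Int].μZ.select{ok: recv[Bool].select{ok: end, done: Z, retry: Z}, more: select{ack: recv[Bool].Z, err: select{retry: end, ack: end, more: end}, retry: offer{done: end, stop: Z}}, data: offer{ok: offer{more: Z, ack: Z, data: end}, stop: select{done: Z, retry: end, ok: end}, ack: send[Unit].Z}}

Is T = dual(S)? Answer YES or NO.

recv[Int] ‖ send[Int]  ok
  recv[Int] ‖ send[Int]  ok
    μZ ‖ μZ  ok (μ self-dual)
      offer{ok,more,data} ‖ select{ok,more,data}  ok labels match
        case ok:
          recv[Bool] ‖ recv[Bool]  ✗ same direction on both sides — not dual

NO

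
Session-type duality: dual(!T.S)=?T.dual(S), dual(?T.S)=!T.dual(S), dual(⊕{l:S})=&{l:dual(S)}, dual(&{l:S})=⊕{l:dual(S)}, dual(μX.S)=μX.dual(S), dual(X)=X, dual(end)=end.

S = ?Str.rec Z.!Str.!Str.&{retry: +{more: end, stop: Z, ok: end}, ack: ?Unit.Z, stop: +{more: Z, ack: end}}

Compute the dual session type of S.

!Str.rec Z.?Str.?Str.+{retry: &{more: end, stop: Z, ok: end}, ack: !Unit.Z, stop: &{more: Z, ack: end}}

?Str = !Str
  rec Z = rec Z  (binder kept)
    !Str = ?Str
      !Str = ?Str
        &{retry,ack,stop} = +{retry,ack,stop}  (offer→select)
          [retry]
            +{more,stop,ok} = &{more,stop,ok}  (select→offer)
              [more]
                end self-dual
              [stop]
                Z self-dual
              [ok]
                end self-dual
          [ack]
            ?Unit = !Unit
              Z self-dual
          [stop]
            +{more,ack} = &{more,ack}  (select→offer)
              [more]
                Z self-dual
              [ack]
                end self-dual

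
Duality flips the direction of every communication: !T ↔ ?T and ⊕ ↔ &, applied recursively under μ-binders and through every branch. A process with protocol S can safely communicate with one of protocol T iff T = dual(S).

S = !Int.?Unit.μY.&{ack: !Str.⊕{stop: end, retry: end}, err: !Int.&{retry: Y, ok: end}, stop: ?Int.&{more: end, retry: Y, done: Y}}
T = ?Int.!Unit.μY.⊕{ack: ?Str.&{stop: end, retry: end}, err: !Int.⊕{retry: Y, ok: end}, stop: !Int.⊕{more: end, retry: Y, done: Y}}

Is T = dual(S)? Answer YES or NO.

!Int vs ?Int  ok
  ?Unit vs !Unit  ok
    μY vs μY  ok (μ self-dual)
      &{ack,err,stop} vs ⊕{ack,err,stop}  ok same labels
        • ack:
          !Str vs ?Str  ok
            ⊕{stop,retry} vs &{stop,retry}  ok same labels
              • stop:
                end vs end  ok
              • retry:
                end vs end  ok
        • err:
          !Int vs !Int  ✗ same direction on both sides — not dual

NO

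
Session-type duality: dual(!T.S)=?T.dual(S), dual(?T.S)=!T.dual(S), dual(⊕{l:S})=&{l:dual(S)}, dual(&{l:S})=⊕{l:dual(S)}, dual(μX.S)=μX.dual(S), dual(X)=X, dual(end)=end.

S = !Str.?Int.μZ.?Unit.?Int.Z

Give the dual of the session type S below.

!Str → ?Str
  ?Int → !Int
    μZ → μZ  (rec unchanged)
      ?Unit → !Unit
        ?Int → !Int
          dual(Z) = Z

?Str.!Int.μZ.!Unit.!Int.Z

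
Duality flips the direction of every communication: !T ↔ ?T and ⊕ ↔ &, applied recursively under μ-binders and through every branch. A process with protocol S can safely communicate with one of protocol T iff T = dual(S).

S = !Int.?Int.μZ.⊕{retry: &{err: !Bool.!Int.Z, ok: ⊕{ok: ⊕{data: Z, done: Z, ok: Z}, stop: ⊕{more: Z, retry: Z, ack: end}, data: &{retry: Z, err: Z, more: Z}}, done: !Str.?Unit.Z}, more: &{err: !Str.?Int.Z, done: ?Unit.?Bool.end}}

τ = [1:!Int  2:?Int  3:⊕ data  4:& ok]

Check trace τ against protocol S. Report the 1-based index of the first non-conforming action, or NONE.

3

@1 !Int  ok  cont: ?Int.μZ.…
@2 ?Int  ok  cont: μZ.…
@3 got ⊕ data, protocol expects ⊕ retry or ⊕ more  ✗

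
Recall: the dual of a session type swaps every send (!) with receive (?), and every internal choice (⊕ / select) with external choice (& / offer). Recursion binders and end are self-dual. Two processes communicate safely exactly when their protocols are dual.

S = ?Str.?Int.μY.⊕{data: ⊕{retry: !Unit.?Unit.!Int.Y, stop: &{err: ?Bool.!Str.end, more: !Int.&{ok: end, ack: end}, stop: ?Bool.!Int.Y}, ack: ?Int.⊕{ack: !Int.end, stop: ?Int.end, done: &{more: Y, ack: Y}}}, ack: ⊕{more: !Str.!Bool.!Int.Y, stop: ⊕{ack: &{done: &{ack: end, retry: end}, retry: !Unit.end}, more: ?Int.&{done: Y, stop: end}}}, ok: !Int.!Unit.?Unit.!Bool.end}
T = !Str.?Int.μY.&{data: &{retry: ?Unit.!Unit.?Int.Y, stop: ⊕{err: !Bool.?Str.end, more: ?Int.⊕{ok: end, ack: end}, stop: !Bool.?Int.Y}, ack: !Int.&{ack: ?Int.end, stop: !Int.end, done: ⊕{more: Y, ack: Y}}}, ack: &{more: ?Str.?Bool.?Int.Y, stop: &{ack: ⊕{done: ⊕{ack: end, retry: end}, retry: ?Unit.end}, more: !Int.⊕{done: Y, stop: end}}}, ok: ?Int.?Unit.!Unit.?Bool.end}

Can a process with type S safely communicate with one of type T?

?Str ‖ !Str  ✓
  ?Int ‖ ?Int  ✗ same direction on both sides — not dual

NO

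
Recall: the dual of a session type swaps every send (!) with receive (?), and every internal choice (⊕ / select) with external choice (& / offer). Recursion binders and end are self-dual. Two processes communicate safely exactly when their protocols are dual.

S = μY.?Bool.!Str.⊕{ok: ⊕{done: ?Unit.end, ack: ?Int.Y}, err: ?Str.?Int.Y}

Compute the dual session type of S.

μY → μY  (rec unchanged)
  ?Bool → !Bool
    !Str → ?Str
      ⊕{ok,err} → &{ok,err}  (⊕→&)
        • ok:
          ⊕{done,ack} → &{done,ack}  (⊕→&)
            • done:
              ?Unit → !Unit
                dual(end) = end
            • ack:
              ?Int → !Int
                dual(Y) = Y
        • err:
          ?Str → !Str
            ?Int → !Int
              dual(Y) = Y

μY.!Bool.?Str.&{ok: &{done: !Unit.end, ack: !Int.Y}, err: !Str.!Int.Y}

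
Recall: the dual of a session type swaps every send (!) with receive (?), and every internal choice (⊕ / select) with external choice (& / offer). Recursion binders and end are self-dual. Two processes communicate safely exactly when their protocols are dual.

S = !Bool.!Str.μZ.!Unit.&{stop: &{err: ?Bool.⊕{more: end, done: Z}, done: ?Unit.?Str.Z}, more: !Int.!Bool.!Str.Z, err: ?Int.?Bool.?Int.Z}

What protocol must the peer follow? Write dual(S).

?Bool.?Str.μZ.?Unit.⊕{stop: ⊕{err: !Bool.&{more: end, done: Z}, done: !Unit.!Str.Z}, more: ?Int.?Bool.?Str.Z, err: !Int.!Bool.!Int.Z}

!Bool ↦ ?Bool
  !Str ↦ ?Str
    μZ ↦ μZ  (μ self-dual)
      !Unit ↦ ?Unit
        &{stop,more,err} ↦ ⊕{stop,more,err}  (external→internal)
          • stop:
            &{err,done} ↦ ⊕{err,done}  (external→internal)
              • err:
                ?Bool ↦ !Bool
                  ⊕{more,done} ↦ &{more,done}  (⊕→&)
                    • more:
                      dual(end) = end
                    • done:
                      dual(Z) = Z
              • done:
                ?Unit ↦ !Unit
                  ?Str ↦ !Str
                    dual(Z) = Z
          • more:
            !Int ↦ ?Int
              !Bool ↦ ?Bool
                !Str ↦ ?Str
                  dual(Z) = Z
          • err:
            ?Int ↦ !Int
              ?Bool ↦ !Bool
                ?Int ↦ !Int
                  dual(Z) = Z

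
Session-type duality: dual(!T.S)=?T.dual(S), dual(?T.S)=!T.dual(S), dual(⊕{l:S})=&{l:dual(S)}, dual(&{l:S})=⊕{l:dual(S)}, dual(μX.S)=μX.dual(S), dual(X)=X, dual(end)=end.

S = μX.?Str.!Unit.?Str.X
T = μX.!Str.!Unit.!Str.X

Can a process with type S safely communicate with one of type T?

NO

μX | μX  match (μ self-dual)
  ?Str | !Str  match
    !Unit | !Unit  ✗ same direction on both sides — not dual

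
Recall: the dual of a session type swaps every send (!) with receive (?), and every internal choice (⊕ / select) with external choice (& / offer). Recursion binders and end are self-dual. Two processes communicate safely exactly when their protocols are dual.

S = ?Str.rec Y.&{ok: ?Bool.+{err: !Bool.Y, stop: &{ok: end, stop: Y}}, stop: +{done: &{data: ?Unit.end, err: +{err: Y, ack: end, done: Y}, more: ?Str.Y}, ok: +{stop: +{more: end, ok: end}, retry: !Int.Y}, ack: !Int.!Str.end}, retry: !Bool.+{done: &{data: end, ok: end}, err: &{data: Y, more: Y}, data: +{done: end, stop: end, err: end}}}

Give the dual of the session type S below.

?Str ↦ !Str
  rec Y ↦ rec Y  (binder kept)
    &{ok,stop,retry} ↦ +{ok,stop,retry}  (offer→select)
      • ok:
        ?Bool ↦ !Bool
          +{err,stop} ↦ &{err,stop}  (select→offer)
            • err:
              !Bool ↦ ?Bool
                dual(Y) = Y
            • stop:
              &{ok,stop} ↦ +{ok,stop}  (offer→select)
                • ok:
                  dual(end) = end
                • stop:
                  dual(Y) = Y
      • stop:
        +{done,ok,ack} ↦ &{done,ok,ack}  (select→offer)
          • done:
            &{data,err,more} ↦ +{data,err,more}  (offer→select)
              • data:
                ?Unit ↦ !Unit
                  dual(end) = end
              • err:
                +{err,ack,done} ↦ &{err,ack,done}  (select→offer)
                  • err:
                    dual(Y) = Y
                  • ack:
                    dual(end) = end
                  • done:
                    dual(Y) = Y
              • more:
                ?Str ↦ !Str
                  dual(Y) = Y
          • ok:
            +{stop,retry} ↦ &{stop,retry}  (select→offer)
              • stop:
                +{more,ok} ↦ &{more,ok}  (select→offer)
                  • more:
                    dual(end) = end
                  • ok:
                    dual(end) = end
              • retry:
                !Int ↦ ?Int
                  dual(Y) = Y
          • ack:
            !Int ↦ ?Int
              !Str ↦ ?Str
                dual(end) = end
      • retry:
        !Bool ↦ ?Bool
          +{done,err,data} ↦ &{done,err,data}  (select→offer)
            • done:
              &{data,ok} ↦ +{data,ok}  (offer→select)
                • data:
                  dual(end) = end
                • ok:
                  dual(end) = end
            • err:
              &{data,more} ↦ +{data,more}  (offer→select)
                • data:
                  dual(Y) = Y
                • more:
                  dual(Y) = Y
            • data:
              +{done,stop,err} ↦ &{done,stop,err}  (select→offer)
                • done:
                  dual(end) = end
                • stop:
                  dual(end) = end
                • err:
                  dual(end) = end

!Str.rec Y.+{ok: !Bool.&{err: ?Bool.Y, stop: +{ok: end, stop: Y}}, stop: &{done: +{data: !Unit.end, err: &{err: Y, ack: end, done: Y}, more: !Str.Y}, ok: &{stop: &{more: end, ok: end}, retry: ?Int.Y}, ack: ?Int.?Str.end}, retry: ?Bool.&{done: +{data: end, ok: end}, err: +{data: Y, more: Y}, data: &{done: end, stop: end, err: end}}}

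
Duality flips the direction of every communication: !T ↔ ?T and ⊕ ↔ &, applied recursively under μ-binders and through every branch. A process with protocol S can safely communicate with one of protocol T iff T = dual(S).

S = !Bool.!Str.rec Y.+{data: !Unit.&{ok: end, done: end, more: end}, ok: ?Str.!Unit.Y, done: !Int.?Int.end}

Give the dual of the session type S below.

?Bool.?Str.rec Y.&{data: ?Unit.+{ok: end, done: end, more: end}, ok: !Str.?Unit.Y, done: ?Int.!Int.end}

!Bool → ?Bool
  !Str → ?Str
    rec Y → rec Y  (μ self-dual)
      +{data,ok,done} → &{data,ok,done}  (select→offer)
        • data:
          !Unit → ?Unit
            &{ok,done,more} → +{ok,done,more}  (&→⊕)
              • ok:
                end ↦ end
              • done:
                end ↦ end
              • more:
                end ↦ end
        • ok:
          ?Str → !Str
            !Unit → ?Unit
              Y ↦ Y
        • done:
          !Int → ?Int
            ?Int → !Int
              end ↦ end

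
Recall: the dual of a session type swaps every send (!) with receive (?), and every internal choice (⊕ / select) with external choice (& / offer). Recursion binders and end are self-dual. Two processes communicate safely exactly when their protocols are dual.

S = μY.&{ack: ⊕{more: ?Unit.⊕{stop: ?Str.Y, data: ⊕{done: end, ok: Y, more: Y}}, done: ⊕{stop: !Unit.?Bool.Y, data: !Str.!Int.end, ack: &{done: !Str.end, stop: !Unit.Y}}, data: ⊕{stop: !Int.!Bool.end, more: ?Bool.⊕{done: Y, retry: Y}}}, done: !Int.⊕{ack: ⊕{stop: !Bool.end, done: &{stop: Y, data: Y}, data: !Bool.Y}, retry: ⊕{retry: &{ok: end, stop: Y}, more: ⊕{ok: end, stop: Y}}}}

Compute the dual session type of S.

μY = μY  (μ self-dual)
  &{ack,done} = ⊕{ack,done}  (offer→select)
    [ack]
      ⊕{more,done,data} = &{more,done,data}  (⊕→&)
        [more]
          ?Unit = !Unit
            ⊕{stop,data} = &{stop,data}  (⊕→&)
              [stop]
                ?Str = !Str
                  Y self-dual
              [data]
                ⊕{done,ok,more} = &{done,ok,more}  (⊕→&)
                  [done]
                    end self-dual
                  [ok]
                    Y self-dual
                  [more]
                    Y self-dual
        [done]
          ⊕{stop,data,ack} = &{stop,data,ack}  (⊕→&)
            [stop]
              !Unit = ?Unit
                ?Bool = !Bool
                  Y self-dual
            [data]
              !Str = ?Str
                !Int = ?Int
                  end self-dual
            [ack]
              &{done,stop} = ⊕{done,stop}  (offer→select)
                [done]
                  !Str = ?Str
                    end self-dual
                [stop]
                  !Unit = ?Unit
                    Y self-dual
        [data]
          ⊕{stop,more} = &{stop,more}  (⊕→&)
            [stop]
              !Int = ?Int
                !Bool = ?Bool
                  end self-dual
            [more]
              ?Bool = !Bool
                ⊕{done,retry} = &{done,retry}  (⊕→&)
                  [done]
                    Y self-dual
                  [retry]
                    Y self-dual
    [done]
      !Int = ?Int
        ⊕{ack,retry} = &{ack,retry}  (⊕→&)
          [ack]
            ⊕{stop,done,data} = &{stop,done,data}  (⊕→&)
              [stop]
                !Bool = ?Bool
                  end self-dual
              [done]
                &{stop,data} = ⊕{stop,data}  (offer→select)
                  [stop]
                    Y self-dual
                  [data]
                    Y self-dual
              [data]
                !Bool = ?Bool
                  Y self-dual
          [retry]
            ⊕{retry,more} = &{retry,more}  (⊕→&)
              [retry]
                &{ok,stop} = ⊕{ok,stop}  (offer→select)
                  [ok]
                    end self-dual
                  [stop]
                    Y self-dual
              [more]
                ⊕{ok,stop} = &{ok,stop}  (⊕→&)
                  [ok]
                    end self-dual
                  [stop]
                    Y self-dual

μY.⊕{ack: &{more: !Unit.&{stop: !Str.Y, data: &{done: end, ok: Y, more: Y}}, done: &{stop: ?Unit.!Bool.Y, data: ?Str.?Int.end, ack: ⊕{done: ?Str.end, stop: ?Unit.Y}}, data: &{stop: ?Int.?Bool.end, more: !Bool.&{done: Y, retry: Y}}}, done: ?Int.&{ack: &{stop: ?Bool.end, done: ⊕{stop: Y, data: Y}, data: ?Bool.Y}, retry: &{retry: ⊕{ok: end, stop: Y}, more: &{ok: end, stop: Y}}}}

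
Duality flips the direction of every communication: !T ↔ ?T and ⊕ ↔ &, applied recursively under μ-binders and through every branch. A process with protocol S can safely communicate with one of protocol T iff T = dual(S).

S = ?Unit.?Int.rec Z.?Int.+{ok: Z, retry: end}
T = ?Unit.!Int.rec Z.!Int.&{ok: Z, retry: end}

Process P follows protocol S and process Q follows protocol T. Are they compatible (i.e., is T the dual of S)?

?Unit | ?Unit  ✗ same direction on both sides — not dual

NO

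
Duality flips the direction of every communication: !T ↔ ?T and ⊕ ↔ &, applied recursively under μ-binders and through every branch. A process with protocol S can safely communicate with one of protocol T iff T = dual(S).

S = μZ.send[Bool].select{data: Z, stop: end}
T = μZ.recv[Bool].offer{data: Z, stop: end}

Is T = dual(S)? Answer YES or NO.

μZ vs μZ  ok (μ self-dual)
  send[Bool] vs recv[Bool]  ok
    select{data,stop} vs offer{data,stop}  ok label sets agree
      • data:
        Z vs Z  ok
      • stop:
        end vs end  ok

YES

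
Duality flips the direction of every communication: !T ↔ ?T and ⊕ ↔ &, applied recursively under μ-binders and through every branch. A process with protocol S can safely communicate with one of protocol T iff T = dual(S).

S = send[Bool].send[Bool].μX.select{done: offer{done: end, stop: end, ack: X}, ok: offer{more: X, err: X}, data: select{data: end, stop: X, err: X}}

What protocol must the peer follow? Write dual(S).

recv[Bool].recv[Bool].μX.offer{done: select{done: end, stop: end, ack: X}, ok: select{more: X, err: X}, data: offer{data: end, stop: X, err: X}}

send[Bool] ↦ recv[Bool]
  send[Bool] ↦ recv[Bool]
    μX ↦ μX  (binder kept)
      select{done,ok,data} ↦ offer{done,ok,data}  (select→offer)
        • done:
          offer{done,stop,ack} ↦ select{done,stop,ack}  (offer→select)
            • done:
              end ↦ end
            • stop:
              end ↦ end
            • ack:
              X ↦ X
        • ok:
          offer{more,err} ↦ select{more,err}  (offer→select)
            • more:
              X ↦ X
            • err:
              X ↦ X
        • data:
          select{data,stop,err} ↦ offer{data,stop,err}  (select→offer)
            • data:
              end ↦ end
            • stop:
              X ↦ X
            • err:
              X ↦ X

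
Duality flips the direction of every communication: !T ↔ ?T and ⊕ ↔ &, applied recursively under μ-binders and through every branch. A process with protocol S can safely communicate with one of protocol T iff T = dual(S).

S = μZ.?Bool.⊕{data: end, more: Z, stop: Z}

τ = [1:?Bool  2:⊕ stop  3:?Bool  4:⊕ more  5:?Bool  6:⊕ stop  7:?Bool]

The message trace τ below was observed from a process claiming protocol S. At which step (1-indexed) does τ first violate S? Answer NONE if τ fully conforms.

NONE

[1] ?Bool  ✓  now at ⊕{data: end, more: μZ.…, stop: μZ.…}
[2] ⊕ stop  ✓  now at μZ.…
[3] ?Bool  ✓  now at ⊕{data: end, more: μZ.…, stop: μZ.…}
[4] ⊕ more  ✓  now at μZ.…
[5] ?Bool  ✓  now at ⊕{data: end, more: μZ.…, stop: μZ.…}
[6] ⊕ stop  ✓  now at μZ.…
[7] ?Bool  ✓  now at ⊕{data: end, more: μZ.…, stop: μZ.…}
all 7 steps conform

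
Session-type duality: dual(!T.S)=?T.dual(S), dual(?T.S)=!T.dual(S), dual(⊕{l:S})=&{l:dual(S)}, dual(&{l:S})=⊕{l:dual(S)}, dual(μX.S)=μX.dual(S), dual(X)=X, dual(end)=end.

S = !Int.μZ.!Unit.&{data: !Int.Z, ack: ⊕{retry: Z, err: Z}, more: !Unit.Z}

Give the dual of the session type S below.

?Int.μZ.?Unit.⊕{data: ?Int.Z, ack: &{retry: Z, err: Z}, more: ?Unit.Z}

!Int → ?Int
  μZ → μZ  (μ self-dual)
    !Unit → ?Unit
      &{data,ack,more} → ⊕{data,ack,more}  (&→⊕)
        case data:
          !Int → ?Int
            Z self-dual
        case ack:
          ⊕{retry,err} → &{retry,err}  (internal→external)
            case retry:
              Z self-dual
            case err:
              Z self-dual
        case more:
          !Unit → ?Unit
            Z self-dual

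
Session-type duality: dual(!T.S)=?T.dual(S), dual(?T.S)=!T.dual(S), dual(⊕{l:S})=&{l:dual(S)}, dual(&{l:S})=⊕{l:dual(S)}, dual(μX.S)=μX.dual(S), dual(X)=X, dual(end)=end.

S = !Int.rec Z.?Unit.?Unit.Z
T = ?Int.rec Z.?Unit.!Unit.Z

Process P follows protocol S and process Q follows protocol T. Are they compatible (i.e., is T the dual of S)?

!Int ‖ ?Int  ✓
  rec Z ‖ rec Z  ✓ (μ self-dual)
    ?Unit ‖ ?Unit  ✗ same direction on both sides — not dual

NO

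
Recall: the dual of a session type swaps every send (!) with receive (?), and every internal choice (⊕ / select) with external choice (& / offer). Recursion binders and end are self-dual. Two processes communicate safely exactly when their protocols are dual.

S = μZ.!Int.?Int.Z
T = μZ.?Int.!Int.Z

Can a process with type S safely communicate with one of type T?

YES

μZ ‖ μZ  match (binder kept)
  !Int ‖ ?Int  match
    ?Int ‖ !Int  match
      Z ‖ Z  match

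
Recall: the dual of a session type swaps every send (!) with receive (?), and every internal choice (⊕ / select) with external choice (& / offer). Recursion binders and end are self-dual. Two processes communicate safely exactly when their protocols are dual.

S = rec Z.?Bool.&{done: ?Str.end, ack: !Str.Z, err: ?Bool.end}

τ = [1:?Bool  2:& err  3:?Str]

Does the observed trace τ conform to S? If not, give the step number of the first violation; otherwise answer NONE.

3

[1] ?Bool  match  now at &{done: ?Str.end, ack: !Str.rec Z.…, err: ?Bool.end}
[2] & err  match  now at ?Bool.end
[3] got ?Str, protocol expects ?Bool  ✗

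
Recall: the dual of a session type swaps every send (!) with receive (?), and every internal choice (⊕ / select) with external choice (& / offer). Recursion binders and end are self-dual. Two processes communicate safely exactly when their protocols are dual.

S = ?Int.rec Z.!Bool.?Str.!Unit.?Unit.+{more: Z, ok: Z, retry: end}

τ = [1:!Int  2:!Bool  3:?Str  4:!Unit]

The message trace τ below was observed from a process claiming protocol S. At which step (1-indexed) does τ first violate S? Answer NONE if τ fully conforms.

step 1: got !Int, protocol expects ?Int  ✗

1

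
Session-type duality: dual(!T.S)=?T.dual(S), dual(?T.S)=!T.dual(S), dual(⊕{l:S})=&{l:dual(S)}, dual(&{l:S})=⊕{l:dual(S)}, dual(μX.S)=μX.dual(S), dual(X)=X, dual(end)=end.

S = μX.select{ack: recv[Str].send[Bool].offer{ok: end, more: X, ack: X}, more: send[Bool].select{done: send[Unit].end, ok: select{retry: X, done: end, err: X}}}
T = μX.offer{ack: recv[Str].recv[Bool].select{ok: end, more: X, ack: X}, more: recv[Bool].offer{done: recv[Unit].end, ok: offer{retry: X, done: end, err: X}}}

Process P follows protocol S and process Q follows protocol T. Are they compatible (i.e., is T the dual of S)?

NO

μX ‖ μX  ✓ (rec unchanged)
  select{ack,more} ‖ offer{ack,more}  ✓ same labels
    [ack]
      recv[Str] ‖ recv[Str]  ✗ same direction on both sides — not dual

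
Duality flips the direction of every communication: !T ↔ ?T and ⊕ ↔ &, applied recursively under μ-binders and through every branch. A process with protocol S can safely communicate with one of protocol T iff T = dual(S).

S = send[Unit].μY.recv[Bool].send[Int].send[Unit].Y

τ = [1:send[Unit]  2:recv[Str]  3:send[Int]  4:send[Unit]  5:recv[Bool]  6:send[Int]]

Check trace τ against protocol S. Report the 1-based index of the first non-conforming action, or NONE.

2

[1] send[Unit]  ok  cont: μY.…
[2] got recv[Str], protocol expects recv[Bool]  ✗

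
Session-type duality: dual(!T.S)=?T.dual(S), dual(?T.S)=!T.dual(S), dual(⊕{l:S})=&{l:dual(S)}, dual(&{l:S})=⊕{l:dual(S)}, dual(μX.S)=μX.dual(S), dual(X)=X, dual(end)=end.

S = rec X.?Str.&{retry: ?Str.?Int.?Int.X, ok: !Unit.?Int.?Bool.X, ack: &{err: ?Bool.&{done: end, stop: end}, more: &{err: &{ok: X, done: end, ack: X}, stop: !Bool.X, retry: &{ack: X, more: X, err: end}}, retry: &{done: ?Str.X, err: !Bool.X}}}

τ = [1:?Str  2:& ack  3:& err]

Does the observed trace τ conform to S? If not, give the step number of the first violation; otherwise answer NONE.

NONE

@1 ?Str  match  cont: &{retry: ?Str.?Int.?Int.rec X.…, ok: !Unit.?Int.?Bool.rec X.…, ack: &{err: ?Bool.&{done: end, stop: end}, more: &{err: &{ok: rec X.…, done: end, ack: rec X.…}, stop: !Bool.rec X.…, retry: &{ack: rec X.…, more: rec X.…, err: end}}, retry: &{done: ?Str.rec X.…, err: !Bool.rec X.…}}}
@2 & ack  match  cont: &{err: ?Bool.&{done: end, stop: end}, more: &{err: &{ok: rec X.…, done: end, ack: rec X.…}, stop: !Bool.rec X.…, retry: &{ack: rec X.…, more: rec X.…, err: end}}, retry: &{done: ?Str.rec X.…, err: !Bool.rec X.…}}
@3 & err  match  cont: ?Bool.&{done: end, stop: end}
τ conforms to S (length 3)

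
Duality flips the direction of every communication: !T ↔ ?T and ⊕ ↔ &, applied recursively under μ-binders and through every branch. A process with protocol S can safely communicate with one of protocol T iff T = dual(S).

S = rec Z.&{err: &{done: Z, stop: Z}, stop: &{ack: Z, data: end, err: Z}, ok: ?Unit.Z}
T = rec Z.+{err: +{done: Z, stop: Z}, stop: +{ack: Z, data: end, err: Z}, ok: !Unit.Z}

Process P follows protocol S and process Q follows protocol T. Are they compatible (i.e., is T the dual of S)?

rec Z | rec Z  match (μ self-dual)
  &{err,stop,ok} | +{err,stop,ok}  match same labels
    [err]
      &{done,stop} | +{done,stop}  match same labels
        [done]
          Z | Z  match
        [stop]
          Z | Z  match
    [stop]
      &{ack,data,err} | +{ack,data,err}  match same labels
        [ack]
          Z | Z  match
        [data]
          end | end  match
        [err]
          Z | Z  match
    [ok]
      ?Unit | !Unit  match
        Z | Z  match

YES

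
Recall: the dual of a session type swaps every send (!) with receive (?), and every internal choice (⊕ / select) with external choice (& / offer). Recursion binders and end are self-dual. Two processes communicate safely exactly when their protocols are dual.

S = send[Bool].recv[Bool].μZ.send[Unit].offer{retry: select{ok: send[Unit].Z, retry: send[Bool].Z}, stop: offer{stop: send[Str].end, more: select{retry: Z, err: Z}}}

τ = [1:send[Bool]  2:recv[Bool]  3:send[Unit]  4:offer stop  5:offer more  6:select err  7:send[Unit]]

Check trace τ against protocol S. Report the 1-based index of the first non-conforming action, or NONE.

NONE

@1 send[Bool]  match  now at recv[Bool].μZ.…
@2 recv[Bool]  match  now at μZ.…
@3 send[Unit]  match  now at offer{retry: select{ok: send[Unit].μZ.…, retry: send[Bool].μZ.…}, stop: offer{stop: send[Str].end, more: select{retry: μZ.…, err: μZ.…}}}
@4 offer stop  match  now at offer{stop: send[Str].end, more: select{retry: μZ.…, err: μZ.…}}
@5 offer more  match  now at select{retry: μZ.…, err: μZ.…}
@6 select err  match  now at μZ.…
@7 send[Unit]  match  now at offer{retry: select{ok: send[Unit].μZ.…, retry: send[Bool].μZ.…}, stop: offer{stop: send[Str].end, more: select{retry: μZ.…, err: μZ.…}}}
all 7 steps conform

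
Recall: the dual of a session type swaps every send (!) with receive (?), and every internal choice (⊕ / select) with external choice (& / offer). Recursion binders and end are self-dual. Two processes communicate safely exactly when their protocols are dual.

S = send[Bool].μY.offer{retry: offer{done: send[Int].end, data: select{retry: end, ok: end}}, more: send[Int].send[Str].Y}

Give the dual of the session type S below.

recv[Bool].μY.select{retry: select{done: recv[Int].end, data: offer{retry: end, ok: end}}, more: recv[Int].recv[Str].Y}

send[Bool] = recv[Bool]
  μY = μY  (μ self-dual)
    offer{retry,more} = select{retry,more}  (&→⊕)
      case retry:
        offer{done,data} = select{done,data}  (&→⊕)
          case done:
            send[Int] = recv[Int]
              dual(end) = end
          case data:
            select{retry,ok} = offer{retry,ok}  (⊕→&)
              case retry:
                dual(end) = end
              case ok:
                dual(end) = end
      case more:
        send[Int] = recv[Int]
          send[Str] = recv[Str]
            dual(Y) = Y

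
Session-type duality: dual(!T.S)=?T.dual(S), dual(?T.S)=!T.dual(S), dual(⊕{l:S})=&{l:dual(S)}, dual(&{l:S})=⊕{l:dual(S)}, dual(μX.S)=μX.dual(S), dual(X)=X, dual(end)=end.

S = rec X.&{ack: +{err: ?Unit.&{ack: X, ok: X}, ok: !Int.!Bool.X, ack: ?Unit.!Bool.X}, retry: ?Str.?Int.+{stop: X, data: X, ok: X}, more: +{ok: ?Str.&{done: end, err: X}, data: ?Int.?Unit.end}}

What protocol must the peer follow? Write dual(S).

rec X ↦ rec X  (μ self-dual)
  &{ack,retry,more} ↦ +{ack,retry,more}  (external→internal)
    [ack]
      +{err,ok,ack} ↦ &{err,ok,ack}  (internal→external)
        [err]
          ?Unit ↦ !Unit
            &{ack,ok} ↦ +{ack,ok}  (external→internal)
              [ack]
                X self-dual
              [ok]
                X self-dual
        [ok]
          !Int ↦ ?Int
            !Bool ↦ ?Bool
              X self-dual
        [ack]
          ?Unit ↦ !Unit
            !Bool ↦ ?Bool
              X self-dual
    [retry]
      ?Str ↦ !Str
        ?Int ↦ !Int
          +{stop,data,ok} ↦ &{stop,data,ok}  (internal→external)
            [stop]
              X self-dual
            [data]
              X self-dual
            [ok]
              X self-dual
    [more]
      +{ok,data} ↦ &{ok,data}  (internal→external)
        [ok]
          ?Str ↦ !Str
            &{done,err} ↦ +{done,err}  (external→internal)
              [done]
                end self-dual
              [err]
                X self-dual
        [data]
          ?Int ↦ !Int
            ?Unit ↦ !Unit
              end self-dual

rec X.+{ack: &{err: !Unit.+{ack: X, ok: X}, ok: ?Int.?Bool.X, ack: !Unit.?Bool.X}, retry: !Str.!Int.&{stop: X, data: X, ok: X}, more: &{ok: !Str.+{done: end, err: X}, data: !Int.!Unit.end}}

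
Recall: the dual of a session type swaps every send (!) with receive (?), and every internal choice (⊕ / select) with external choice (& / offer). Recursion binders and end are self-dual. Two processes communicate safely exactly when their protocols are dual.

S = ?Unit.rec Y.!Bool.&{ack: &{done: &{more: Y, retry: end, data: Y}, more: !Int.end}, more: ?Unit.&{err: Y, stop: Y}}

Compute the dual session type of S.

?Unit → !Unit
  rec Y → rec Y  (μ self-dual)
    !Bool → ?Bool
      &{ack,more} → +{ack,more}  (external→internal)
        [ack]
          &{done,more} → +{done,more}  (external→internal)
            [done]
              &{more,retry,data} → +{more,retry,data}  (external→internal)
                [more]
                  Y ↦ Y
                [retry]
                  end ↦ end
                [data]
                  Y ↦ Y
            [more]
              !Int → ?Int
                end ↦ end
        [more]
          ?Unit → !Unit
            &{err,stop} → +{err,stop}  (external→internal)
              [err]
                Y ↦ Y
              [stop]
                Y ↦ Y

!Unit.rec Y.?Bool.+{ack: +{done: +{more: Y, retry: end, data: Y}, more: ?Int.end}, more: !Unit.+{err: Y, stop: Y}}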